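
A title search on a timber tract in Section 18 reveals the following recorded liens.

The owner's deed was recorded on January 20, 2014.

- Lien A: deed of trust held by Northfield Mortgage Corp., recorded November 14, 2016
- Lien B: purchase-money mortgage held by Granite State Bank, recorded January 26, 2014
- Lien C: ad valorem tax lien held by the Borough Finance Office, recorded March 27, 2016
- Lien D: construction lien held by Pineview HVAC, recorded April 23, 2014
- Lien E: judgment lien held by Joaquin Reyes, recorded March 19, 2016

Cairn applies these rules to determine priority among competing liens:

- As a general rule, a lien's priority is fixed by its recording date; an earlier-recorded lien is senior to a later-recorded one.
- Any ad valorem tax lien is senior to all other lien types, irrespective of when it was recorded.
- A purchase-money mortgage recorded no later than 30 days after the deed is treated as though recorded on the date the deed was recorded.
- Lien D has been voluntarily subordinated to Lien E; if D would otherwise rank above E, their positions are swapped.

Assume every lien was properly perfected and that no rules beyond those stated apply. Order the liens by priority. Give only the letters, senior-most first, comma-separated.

First, effective dates: B was recorded within the 30-day window, so its effective date is the deed date January 20, 2014.
C, as an ad valorem tax lien, has superpriority and ranks first.
Among the remaining liens, by effective date: B (January 20, 2014), D (April 23, 2014), E (March 19, 2016), A (November 14, 2016).
D would otherwise be senior to E, so under the subordination agreement D and E exchange positions.

C, B, E, D, A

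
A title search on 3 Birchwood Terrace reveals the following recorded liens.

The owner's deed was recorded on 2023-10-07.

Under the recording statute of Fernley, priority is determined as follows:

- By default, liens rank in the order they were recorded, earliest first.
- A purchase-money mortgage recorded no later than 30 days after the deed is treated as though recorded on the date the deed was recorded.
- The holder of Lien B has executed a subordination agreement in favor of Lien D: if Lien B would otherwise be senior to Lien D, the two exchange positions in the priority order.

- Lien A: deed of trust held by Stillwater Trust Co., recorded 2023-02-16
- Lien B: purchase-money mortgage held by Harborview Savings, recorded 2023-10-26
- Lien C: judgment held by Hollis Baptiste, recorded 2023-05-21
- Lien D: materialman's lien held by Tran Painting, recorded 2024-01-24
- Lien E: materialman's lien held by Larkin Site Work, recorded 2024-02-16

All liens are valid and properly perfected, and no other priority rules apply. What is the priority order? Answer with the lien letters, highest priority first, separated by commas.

A, C, D, B, E

First, effective dates: B's effective date is the deed date, 2023-10-07.
Sorted by effective date: A (2023-02-16), C (2023-05-21), B (2023-10-07), D (2024-01-24), E (2024-02-16).
B would otherwise be senior to D, so under the subordination agreement B and D exchange positions.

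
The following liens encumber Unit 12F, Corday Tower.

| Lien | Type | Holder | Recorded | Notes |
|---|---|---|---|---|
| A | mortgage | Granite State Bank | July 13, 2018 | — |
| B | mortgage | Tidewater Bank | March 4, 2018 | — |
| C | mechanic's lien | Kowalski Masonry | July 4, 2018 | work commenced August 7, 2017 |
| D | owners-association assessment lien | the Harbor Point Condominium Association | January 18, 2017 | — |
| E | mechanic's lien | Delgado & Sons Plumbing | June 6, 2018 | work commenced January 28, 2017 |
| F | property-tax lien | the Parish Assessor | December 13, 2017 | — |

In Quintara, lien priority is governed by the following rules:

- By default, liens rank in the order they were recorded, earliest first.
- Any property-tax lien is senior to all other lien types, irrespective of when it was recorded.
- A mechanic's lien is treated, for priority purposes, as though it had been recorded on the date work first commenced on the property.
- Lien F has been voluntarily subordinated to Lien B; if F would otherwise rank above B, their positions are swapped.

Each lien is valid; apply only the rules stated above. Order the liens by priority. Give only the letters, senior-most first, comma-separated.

B, D, E, C, F, A

Effective dates after the stated exceptions: C's effective date is August 7, 2017, when work began; E relates back to January 28, 2017 (work commenced).
F is a property-tax lien and takes priority over every other lien.
Among the remaining liens, by effective date: D (January 18, 2017), E (January 28, 2017), C (August 7, 2017), B (March 4, 2018), A (July 13, 2018).
F is senior to B before the subordination, so the two trade places.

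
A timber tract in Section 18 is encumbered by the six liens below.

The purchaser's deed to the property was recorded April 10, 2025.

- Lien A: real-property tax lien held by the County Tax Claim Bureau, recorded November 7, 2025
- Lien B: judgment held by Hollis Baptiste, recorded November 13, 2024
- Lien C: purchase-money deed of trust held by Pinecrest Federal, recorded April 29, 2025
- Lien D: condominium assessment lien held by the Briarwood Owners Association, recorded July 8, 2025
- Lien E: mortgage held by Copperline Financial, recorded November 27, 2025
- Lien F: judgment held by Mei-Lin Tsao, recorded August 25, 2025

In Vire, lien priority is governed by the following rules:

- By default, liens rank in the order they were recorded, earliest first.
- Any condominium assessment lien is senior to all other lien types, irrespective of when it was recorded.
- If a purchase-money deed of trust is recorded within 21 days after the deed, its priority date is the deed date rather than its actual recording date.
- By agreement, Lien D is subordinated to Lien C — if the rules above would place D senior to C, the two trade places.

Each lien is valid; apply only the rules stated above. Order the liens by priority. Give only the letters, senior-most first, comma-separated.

First, effective dates: C relates back to the deed date April 10, 2025.
D, as a condominium assessment lien, has superpriority and ranks first.
Ordering the rest by effective date: B (November 13, 2024), C (April 10, 2025), F (August 25, 2025), A (November 7, 2025), E (November 27, 2025).
The subordination applies — D was senior to C — so D and C swap.

C, B, D, F, A, E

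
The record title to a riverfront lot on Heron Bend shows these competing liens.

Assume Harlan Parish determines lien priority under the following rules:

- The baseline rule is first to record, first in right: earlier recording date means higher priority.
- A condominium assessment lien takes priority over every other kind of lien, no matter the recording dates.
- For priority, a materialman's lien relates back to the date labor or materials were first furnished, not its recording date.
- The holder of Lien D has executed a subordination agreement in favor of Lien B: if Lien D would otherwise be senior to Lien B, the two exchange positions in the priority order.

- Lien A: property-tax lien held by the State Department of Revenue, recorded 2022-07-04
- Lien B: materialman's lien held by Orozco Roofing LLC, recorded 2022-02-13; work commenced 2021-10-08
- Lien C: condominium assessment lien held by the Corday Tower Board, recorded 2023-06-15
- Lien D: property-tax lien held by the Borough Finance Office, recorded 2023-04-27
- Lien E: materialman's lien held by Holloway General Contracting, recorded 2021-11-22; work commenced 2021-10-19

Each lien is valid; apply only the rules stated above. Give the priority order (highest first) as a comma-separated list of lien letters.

Effective dates: B is treated as recorded 2021-10-08, the work-commencement date; E is treated as recorded 2021-10-19, the work-commencement date.
C is a condominium assessment lien and takes priority over every other lien.
Ordering the rest by effective date: B (2021-10-08), E (2021-10-19), A (2022-07-04), D (2023-04-27).
D is already junior to B, so the subordination agreement changes nothing.

C, B, E, A, D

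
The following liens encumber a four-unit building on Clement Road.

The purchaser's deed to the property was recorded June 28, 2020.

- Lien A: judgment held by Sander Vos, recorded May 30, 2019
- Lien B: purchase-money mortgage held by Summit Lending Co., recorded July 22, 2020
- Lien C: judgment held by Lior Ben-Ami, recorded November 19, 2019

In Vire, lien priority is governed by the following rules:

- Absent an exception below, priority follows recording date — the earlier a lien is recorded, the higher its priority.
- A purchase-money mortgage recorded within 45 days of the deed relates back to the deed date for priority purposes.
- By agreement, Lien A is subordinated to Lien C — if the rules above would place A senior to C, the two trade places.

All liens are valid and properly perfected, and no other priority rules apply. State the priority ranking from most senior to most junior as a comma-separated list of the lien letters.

Effective dates: B was recorded within the 45-day window, so its effective date is the deed date June 28, 2020.
Sorted by effective date: A (May 30, 2019), C (November 19, 2019), B (June 28, 2020).
A is senior to C before the subordination, so the two trade places.

C, A, B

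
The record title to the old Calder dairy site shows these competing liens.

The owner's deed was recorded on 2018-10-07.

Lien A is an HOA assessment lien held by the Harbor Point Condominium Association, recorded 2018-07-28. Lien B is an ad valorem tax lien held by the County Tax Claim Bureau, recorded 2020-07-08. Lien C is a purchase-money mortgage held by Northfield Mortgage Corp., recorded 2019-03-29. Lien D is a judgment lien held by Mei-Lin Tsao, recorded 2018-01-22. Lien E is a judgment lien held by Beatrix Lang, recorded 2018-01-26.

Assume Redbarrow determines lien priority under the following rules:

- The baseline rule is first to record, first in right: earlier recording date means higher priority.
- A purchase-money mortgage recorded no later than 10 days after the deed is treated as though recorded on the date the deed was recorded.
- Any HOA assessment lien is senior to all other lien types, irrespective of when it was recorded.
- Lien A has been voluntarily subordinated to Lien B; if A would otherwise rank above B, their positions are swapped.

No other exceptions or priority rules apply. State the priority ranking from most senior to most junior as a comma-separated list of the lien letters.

Effective dates: C missed the 10-day window (173 days after the deed), so its recording date stands.
A, as an HOA assessment lien, has superpriority and ranks first.
Ordering the rest by effective date: D (2018-01-22), E (2018-01-26), C (2019-03-29), B (2020-07-08).
A would otherwise be senior to B, so under the subordination agreement A and B exchange positions.

B, D, E, C, A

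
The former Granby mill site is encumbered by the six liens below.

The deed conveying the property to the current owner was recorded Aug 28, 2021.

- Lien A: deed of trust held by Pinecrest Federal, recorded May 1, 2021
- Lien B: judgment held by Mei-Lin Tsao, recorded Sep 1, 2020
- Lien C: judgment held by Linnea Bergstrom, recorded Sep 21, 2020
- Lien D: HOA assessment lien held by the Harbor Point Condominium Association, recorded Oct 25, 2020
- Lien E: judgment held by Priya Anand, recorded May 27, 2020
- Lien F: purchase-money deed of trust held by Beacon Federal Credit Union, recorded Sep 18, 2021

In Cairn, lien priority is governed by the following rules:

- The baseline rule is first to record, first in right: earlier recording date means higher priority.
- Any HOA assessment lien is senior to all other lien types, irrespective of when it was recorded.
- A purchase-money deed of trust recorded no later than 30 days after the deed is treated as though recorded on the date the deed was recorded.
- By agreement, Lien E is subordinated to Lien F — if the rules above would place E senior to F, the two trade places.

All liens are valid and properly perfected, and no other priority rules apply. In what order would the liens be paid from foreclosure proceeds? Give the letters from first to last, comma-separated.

First, effective dates: F's effective date is the deed date, Aug 28, 2021.
D is an HOA assessment lien and takes priority over every other lien.
Ordering the rest by effective date: E (May 27, 2020), B (Sep 1, 2020), C (Sep 21, 2020), A (May 1, 2021), F (Aug 28, 2021).
Because E would otherwise rank above F, the subordination swaps them.

D, F, B, C, A, E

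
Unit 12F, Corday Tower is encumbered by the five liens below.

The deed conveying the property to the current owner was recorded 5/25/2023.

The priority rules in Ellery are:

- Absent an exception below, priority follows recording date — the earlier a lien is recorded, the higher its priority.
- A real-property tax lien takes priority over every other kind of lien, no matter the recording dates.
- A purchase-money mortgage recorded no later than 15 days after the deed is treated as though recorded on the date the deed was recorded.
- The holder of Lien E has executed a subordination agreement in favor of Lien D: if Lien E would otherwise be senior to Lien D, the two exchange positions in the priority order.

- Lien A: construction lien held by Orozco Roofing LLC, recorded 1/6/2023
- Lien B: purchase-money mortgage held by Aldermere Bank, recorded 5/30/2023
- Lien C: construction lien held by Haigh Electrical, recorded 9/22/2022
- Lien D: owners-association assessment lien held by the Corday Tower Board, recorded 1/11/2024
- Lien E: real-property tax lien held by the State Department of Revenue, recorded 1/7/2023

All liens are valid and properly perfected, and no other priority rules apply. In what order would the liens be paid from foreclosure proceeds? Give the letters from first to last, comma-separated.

Effective dates after the stated exceptions: B relates back to the deed date 5/25/2023.
As a real-property tax lien, E is senior to every other lien.
Remaining liens by effective date: C (9/22/2022), A (1/6/2023), B (5/25/2023), D (1/11/2024).
The subordination applies — E was senior to D — so E and D swap.

D, C, A, B, E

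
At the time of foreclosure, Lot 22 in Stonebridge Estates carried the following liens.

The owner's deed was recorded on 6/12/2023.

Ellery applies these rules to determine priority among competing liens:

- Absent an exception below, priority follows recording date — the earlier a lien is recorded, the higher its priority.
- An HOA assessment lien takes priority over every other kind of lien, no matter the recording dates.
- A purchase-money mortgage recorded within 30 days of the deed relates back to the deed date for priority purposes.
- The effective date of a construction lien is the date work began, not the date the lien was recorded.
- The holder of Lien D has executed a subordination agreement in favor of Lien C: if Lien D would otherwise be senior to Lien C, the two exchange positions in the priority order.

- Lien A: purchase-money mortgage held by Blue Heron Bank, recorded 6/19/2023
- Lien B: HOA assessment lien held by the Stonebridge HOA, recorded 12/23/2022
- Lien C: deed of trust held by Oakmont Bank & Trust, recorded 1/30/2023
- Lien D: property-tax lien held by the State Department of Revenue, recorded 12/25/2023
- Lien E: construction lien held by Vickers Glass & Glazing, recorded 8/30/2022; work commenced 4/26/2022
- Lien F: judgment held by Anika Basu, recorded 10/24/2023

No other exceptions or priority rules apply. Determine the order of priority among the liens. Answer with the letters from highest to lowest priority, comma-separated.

First, effective dates: A relates back to the deed date 6/12/2023; E's effective date is 4/26/2022, when work began.
B, as an HOA assessment lien, has superpriority and ranks first.
Among the remaining liens, by effective date: E (4/26/2022), C (1/30/2023), A (6/12/2023), F (10/24/2023), D (12/25/2023).
D already ranks below C; the subordination has no effect.

B, E, C, A, F, D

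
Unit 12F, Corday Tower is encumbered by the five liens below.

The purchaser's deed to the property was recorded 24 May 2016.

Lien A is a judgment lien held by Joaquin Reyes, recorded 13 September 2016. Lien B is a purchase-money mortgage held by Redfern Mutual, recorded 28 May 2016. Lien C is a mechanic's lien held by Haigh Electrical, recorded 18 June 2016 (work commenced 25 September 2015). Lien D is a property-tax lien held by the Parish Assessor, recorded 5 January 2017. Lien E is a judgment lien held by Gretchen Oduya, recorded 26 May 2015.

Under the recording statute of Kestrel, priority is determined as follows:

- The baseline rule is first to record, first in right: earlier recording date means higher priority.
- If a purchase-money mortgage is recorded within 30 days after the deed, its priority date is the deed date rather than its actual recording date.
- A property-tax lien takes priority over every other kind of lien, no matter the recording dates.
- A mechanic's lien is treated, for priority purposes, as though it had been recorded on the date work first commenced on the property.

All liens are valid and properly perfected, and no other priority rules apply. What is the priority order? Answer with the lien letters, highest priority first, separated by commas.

Effective dates after the stated exceptions: B was recorded within the 30-day window, so its effective date is the deed date 24 May 2016; C's effective date is 25 September 2015, when work began.
D, as a property-tax lien, has superpriority and ranks first.
Among the remaining liens, by effective date: E (26 May 2015), C (25 September 2015), B (24 May 2016), A (13 September 2016).

D, E, C, B, A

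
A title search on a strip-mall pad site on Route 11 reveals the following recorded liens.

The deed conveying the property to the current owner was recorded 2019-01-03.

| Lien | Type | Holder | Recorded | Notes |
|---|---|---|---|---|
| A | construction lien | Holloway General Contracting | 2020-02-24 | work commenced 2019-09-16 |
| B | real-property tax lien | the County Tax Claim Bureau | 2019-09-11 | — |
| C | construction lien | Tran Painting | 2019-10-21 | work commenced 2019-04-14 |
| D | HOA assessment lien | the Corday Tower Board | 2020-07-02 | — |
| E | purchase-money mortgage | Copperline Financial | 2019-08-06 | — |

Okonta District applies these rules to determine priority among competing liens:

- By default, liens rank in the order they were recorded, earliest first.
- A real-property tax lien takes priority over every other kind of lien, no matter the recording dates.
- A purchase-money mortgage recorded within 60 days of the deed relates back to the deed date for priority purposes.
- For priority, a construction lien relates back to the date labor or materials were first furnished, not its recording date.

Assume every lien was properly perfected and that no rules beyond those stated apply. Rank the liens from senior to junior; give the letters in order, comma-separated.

Adjusting effective dates: A relates back to 2019-09-16 (work commenced); C relates back to 2019-04-14 (work commenced); E missed the 60-day window (215 days after the deed), so its recording date stands.
B is a real-property tax lien and takes priority over every other lien.
Among the remaining liens, by effective date: C (2019-04-14), E (2019-08-06), A (2019-09-16), D (2020-07-02).

B, C, E, A, D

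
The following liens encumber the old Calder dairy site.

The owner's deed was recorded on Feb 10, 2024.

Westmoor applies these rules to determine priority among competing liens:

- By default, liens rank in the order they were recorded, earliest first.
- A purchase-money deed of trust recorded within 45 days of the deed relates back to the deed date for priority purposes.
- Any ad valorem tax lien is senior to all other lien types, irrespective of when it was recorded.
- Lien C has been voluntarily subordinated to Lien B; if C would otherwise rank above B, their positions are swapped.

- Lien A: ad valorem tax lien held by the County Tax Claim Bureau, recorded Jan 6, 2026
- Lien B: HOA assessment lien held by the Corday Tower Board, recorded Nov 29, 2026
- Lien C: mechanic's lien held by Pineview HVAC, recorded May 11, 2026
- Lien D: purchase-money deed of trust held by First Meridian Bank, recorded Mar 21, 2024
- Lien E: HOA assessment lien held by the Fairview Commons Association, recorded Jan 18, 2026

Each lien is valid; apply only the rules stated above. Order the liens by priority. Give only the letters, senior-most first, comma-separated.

A, D, E, B, C

Effective dates after the stated exceptions: D was recorded within the 45-day window, so its effective date is the deed date Feb 10, 2024.
A is an ad valorem tax lien and takes priority over every other lien.
Among the remaining liens, by effective date: D (Feb 10, 2024), E (Jan 18, 2026), C (May 11, 2026), B (Nov 29, 2026).
The subordination applies — C was senior to B — so C and B swap.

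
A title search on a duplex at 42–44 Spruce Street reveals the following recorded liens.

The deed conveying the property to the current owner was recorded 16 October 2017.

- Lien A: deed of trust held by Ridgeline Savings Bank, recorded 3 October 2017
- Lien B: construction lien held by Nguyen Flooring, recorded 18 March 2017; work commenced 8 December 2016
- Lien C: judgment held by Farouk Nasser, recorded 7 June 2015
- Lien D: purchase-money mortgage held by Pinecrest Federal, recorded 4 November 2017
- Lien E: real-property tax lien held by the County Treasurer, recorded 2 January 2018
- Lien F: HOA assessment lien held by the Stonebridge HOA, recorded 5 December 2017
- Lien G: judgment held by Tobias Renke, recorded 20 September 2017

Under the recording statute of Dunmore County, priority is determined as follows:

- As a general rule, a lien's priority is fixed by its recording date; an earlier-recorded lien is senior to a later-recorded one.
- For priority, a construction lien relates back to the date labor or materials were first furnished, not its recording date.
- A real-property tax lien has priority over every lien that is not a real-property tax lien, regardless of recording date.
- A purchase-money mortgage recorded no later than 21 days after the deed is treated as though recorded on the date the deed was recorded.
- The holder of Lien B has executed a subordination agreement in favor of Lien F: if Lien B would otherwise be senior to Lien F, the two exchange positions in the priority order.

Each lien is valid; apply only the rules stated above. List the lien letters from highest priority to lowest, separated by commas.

Adjusting effective dates: B relates back to 8 December 2016 (work commenced); D's effective date is the deed date, 16 October 2017.
E is a real-property tax lien and takes priority over every other lien.
Among the remaining liens, by effective date: C (7 June 2015), B (8 December 2016), G (20 September 2017), A (3 October 2017), D (16 October 2017), F (5 December 2017).
The subordination applies — B was senior to F — so B and F swap.

E, C, F, G, A, D, B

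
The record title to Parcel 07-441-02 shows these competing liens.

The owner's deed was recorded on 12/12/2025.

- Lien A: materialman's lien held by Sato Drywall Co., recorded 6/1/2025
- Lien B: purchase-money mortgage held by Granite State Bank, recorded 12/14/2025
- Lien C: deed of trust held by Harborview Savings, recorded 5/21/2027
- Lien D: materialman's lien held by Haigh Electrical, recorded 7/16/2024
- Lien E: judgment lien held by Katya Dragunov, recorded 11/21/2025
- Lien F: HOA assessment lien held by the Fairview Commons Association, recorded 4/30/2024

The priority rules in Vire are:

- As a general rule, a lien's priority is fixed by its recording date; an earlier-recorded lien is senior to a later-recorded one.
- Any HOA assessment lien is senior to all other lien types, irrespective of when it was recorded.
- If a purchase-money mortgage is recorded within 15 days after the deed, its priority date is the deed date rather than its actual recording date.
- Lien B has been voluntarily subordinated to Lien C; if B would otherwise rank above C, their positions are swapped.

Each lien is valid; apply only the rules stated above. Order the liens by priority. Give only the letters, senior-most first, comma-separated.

First, effective dates: B was recorded within the 15-day window, so its effective date is the deed date 12/12/2025.
F, as an HOA assessment lien, has superpriority and ranks first.
Ordering the rest by effective date: D (7/16/2024), A (6/1/2025), E (11/21/2025), B (12/12/2025), C (5/21/2027).
Because B would otherwise rank above C, the subordination swaps them.

F, D, A, E, C, B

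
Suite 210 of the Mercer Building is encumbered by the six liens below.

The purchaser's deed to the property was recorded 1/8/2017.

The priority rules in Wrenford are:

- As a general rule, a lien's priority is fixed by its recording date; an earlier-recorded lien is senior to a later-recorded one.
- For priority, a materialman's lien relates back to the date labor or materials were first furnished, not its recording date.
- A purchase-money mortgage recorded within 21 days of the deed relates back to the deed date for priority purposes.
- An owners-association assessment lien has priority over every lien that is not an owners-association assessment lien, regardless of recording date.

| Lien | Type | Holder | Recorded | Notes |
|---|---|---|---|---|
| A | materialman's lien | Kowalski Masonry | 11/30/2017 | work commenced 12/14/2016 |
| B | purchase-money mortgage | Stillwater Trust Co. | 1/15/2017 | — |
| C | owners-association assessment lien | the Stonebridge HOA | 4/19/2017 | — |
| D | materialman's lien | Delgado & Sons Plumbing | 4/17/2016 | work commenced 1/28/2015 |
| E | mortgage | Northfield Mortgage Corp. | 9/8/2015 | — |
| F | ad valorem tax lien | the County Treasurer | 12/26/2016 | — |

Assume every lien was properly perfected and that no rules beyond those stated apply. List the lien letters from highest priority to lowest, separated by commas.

C, D, E, A, F, B

Effective dates: A is treated as recorded 12/14/2016, the work-commencement date; B was recorded within the 21-day window, so its effective date is the deed date 1/8/2017; D is treated as recorded 1/28/2015, the work-commencement date.
C is an owners-association assessment lien, so it outranks all other liens regardless of date.
Among the remaining liens, by effective date: D (1/28/2015), E (9/8/2015), A (12/14/2016), F (12/26/2016), B (1/8/2017).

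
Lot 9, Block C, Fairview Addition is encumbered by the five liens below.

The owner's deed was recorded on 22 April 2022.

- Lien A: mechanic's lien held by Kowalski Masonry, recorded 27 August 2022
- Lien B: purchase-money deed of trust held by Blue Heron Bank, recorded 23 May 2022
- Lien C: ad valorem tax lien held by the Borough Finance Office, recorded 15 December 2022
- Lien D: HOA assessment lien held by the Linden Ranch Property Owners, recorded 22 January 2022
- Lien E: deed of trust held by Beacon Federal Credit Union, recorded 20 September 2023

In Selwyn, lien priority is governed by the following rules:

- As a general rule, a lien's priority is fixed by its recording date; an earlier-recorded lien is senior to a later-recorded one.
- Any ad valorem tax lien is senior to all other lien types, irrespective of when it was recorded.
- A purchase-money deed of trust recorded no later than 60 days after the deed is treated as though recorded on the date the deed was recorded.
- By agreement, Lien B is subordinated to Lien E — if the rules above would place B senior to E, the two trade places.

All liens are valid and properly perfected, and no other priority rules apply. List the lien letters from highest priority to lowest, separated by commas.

C, D, E, A, B

First, effective dates: B relates back to the deed date 22 April 2022.
C is an ad valorem tax lien and takes priority over every other lien.
The other liens, earliest effective date first: D (22 January 2022), B (22 April 2022), A (27 August 2022), E (20 September 2023).
B would otherwise be senior to E, so under the subordination agreement B and E exchange positions.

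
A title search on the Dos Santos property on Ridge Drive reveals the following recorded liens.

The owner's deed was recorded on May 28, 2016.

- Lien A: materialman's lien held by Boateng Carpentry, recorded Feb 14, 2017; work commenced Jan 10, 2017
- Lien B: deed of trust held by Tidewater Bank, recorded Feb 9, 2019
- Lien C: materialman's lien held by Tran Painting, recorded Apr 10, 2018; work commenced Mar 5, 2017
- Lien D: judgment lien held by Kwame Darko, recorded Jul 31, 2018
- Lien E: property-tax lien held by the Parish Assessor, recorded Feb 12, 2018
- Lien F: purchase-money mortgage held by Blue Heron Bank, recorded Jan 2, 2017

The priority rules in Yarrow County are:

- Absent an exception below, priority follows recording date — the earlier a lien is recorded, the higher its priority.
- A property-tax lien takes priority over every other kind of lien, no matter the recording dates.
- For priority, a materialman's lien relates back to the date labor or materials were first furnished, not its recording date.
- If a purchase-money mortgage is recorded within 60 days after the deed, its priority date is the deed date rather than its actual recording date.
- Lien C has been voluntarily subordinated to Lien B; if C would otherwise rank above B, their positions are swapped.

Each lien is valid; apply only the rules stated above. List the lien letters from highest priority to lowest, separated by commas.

E, F, A, B, D, C

First, effective dates: A is treated as recorded Jan 10, 2017, the work-commencement date; C relates back to Mar 5, 2017 (work commenced); F missed the 60-day window (219 days after the deed), so its recording date stands.
E, as a property-tax lien, has superpriority and ranks first.
Remaining liens by effective date: F (Jan 2, 2017), A (Jan 10, 2017), C (Mar 5, 2017), D (Jul 31, 2018), B (Feb 9, 2019).
The subordination applies — C was senior to B — so C and B swap.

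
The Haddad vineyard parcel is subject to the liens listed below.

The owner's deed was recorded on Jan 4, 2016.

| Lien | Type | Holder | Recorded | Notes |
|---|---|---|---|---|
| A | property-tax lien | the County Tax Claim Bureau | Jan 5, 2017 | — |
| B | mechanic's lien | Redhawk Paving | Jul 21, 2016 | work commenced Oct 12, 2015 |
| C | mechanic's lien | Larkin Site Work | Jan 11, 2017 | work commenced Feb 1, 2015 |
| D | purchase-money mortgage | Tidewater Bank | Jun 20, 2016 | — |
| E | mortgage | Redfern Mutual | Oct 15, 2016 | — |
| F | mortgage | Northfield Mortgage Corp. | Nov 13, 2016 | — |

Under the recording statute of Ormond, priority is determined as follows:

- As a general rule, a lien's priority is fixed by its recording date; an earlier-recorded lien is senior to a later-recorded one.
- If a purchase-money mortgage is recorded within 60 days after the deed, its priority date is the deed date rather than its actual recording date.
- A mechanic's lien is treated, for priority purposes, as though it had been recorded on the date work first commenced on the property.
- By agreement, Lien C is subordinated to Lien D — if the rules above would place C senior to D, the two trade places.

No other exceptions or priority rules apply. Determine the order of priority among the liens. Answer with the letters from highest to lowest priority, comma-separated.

D, B, C, E, F, A

First, effective dates: B's effective date is Oct 12, 2015, when work began; C relates back to Feb 1, 2015 (work commenced); D was recorded 168 days after the deed — beyond 60 days — so no relation-back applies.
Ordering by effective date: C (Feb 1, 2015), B (Oct 12, 2015), D (Jun 20, 2016), E (Oct 15, 2016), F (Nov 13, 2016), A (Jan 5, 2017).
Because C would otherwise rank above D, the subordination swaps them.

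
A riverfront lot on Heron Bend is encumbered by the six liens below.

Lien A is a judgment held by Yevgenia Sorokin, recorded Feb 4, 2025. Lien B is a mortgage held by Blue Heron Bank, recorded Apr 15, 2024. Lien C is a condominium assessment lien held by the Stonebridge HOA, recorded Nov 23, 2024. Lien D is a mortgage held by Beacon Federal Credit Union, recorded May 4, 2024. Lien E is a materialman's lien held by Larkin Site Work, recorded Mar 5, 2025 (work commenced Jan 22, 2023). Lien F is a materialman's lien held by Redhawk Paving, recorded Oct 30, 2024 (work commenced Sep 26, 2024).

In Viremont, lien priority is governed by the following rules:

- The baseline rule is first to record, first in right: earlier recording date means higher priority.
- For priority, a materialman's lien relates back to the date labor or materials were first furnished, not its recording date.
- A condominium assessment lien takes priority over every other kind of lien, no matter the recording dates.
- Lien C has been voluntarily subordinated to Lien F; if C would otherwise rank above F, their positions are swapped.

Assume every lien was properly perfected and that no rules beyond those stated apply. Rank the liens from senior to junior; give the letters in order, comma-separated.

F, E, B, D, C, A

Effective dates after the stated exceptions: E relates back to Jan 22, 2023 (work commenced); F is treated as recorded Sep 26, 2024, the work-commencement date.
C, as a condominium assessment lien, has superpriority and ranks first.
Remaining liens by effective date: E (Jan 22, 2023), B (Apr 15, 2024), D (May 4, 2024), F (Sep 26, 2024), A (Feb 4, 2025).
C would otherwise be senior to F, so under the subordination agreement C and F exchange positions.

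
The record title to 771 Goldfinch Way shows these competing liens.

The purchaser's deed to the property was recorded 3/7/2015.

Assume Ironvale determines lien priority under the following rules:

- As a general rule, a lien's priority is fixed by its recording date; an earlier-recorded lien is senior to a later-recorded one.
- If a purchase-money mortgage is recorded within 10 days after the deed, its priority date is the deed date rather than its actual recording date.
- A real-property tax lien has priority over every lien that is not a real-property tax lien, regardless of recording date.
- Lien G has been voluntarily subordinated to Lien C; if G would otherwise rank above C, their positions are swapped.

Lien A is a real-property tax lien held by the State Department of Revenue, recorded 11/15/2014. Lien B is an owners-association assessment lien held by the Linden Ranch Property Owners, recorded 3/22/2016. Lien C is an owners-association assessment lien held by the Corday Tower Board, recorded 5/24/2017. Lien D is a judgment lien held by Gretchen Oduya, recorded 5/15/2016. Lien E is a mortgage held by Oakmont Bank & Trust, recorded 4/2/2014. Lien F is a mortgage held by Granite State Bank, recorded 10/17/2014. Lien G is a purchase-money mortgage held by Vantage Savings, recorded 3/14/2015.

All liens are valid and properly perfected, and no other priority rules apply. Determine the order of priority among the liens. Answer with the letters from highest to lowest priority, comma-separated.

A, E, F, C, B, D, G

First, effective dates: G was recorded within the 10-day window, so its effective date is the deed date 3/7/2015.
As a real-property tax lien, A is senior to every other lien.
Ordering the rest by effective date: E (4/2/2014), F (10/17/2014), G (3/7/2015), B (3/22/2016), D (5/15/2016), C (5/24/2017).
Because G would otherwise rank above C, the subordination swaps them.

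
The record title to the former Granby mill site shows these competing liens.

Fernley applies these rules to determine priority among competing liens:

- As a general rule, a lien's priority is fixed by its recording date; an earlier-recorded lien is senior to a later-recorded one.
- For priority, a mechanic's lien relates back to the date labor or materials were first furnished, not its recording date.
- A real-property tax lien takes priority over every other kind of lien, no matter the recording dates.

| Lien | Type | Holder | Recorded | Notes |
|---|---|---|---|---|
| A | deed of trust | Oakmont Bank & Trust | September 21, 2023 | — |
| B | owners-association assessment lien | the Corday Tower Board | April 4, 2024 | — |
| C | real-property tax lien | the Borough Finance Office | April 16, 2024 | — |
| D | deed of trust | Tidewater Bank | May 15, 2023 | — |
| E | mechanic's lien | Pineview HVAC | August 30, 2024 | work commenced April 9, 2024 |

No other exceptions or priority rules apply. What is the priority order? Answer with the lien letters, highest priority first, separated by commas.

Effective dates: E relates back to April 9, 2024 (work commenced).
C, as a real-property tax lien, has superpriority and ranks first.
Ordering the rest by effective date: D (May 15, 2023), A (September 21, 2023), B (April 4, 2024), E (April 9, 2024).

C, D, A, B, E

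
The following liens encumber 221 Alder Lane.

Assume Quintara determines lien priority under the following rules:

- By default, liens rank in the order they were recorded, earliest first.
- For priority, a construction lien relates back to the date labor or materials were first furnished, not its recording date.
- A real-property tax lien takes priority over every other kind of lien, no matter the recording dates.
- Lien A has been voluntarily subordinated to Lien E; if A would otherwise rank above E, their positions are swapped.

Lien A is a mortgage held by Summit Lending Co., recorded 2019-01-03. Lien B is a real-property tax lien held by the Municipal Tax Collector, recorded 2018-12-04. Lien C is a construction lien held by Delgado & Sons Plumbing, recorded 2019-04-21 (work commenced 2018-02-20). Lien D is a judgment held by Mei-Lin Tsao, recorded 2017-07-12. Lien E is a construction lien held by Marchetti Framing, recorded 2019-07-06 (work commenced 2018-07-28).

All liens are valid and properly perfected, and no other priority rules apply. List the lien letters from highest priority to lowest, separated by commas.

Effective dates: C is treated as recorded 2018-02-20, the work-commencement date; E is treated as recorded 2018-07-28, the work-commencement date.
B is a real-property tax lien, so it outranks all other liens regardless of date.
Ordering the rest by effective date: D (2017-07-12), C (2018-02-20), E (2018-07-28), A (2019-01-03).
Since A is not senior to E, the subordination leaves the order unchanged.

B, D, C, E, A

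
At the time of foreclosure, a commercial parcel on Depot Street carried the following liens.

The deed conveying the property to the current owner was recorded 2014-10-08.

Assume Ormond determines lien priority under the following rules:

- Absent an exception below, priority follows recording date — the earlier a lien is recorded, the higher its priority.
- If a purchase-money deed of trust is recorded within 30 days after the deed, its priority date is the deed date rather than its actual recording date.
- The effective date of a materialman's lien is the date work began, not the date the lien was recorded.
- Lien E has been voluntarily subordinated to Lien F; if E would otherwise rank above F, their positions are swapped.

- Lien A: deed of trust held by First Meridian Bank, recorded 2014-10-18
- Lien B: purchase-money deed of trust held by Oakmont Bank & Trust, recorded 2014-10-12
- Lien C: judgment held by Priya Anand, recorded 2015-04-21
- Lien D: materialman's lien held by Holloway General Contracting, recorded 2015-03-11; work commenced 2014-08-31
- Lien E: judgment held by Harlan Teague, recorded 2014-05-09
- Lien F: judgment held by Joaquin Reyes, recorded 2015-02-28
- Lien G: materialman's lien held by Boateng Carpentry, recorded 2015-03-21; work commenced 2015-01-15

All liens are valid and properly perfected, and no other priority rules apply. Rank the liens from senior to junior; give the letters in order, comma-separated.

Adjusting effective dates: B relates back to the deed date 2014-10-08; D is treated as recorded 2014-08-31, the work-commencement date; G relates back to 2015-01-15 (work commenced).
By effective date: E (2014-05-09), D (2014-08-31), B (2014-10-08), A (2014-10-18), G (2015-01-15), F (2015-02-28), C (2015-04-21).
E would otherwise be senior to F, so under the subordination agreement E and F exchange positions.

F, D, B, A, G, E, C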